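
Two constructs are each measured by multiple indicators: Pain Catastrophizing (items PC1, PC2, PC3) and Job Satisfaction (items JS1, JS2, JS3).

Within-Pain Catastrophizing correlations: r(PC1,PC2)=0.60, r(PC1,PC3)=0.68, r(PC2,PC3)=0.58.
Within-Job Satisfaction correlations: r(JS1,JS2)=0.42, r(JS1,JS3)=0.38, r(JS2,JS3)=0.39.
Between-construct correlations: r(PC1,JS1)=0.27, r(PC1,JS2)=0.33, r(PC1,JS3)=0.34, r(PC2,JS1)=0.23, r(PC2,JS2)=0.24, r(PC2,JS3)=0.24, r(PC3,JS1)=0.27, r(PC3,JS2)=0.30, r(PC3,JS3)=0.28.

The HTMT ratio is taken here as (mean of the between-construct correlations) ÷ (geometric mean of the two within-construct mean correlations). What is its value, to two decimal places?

0.56

Between-construct mean = 2.50/9 = 0.2778.
Mean within-PC = 1.86/3 = 0.6200; mean within-JS = 1.19/3 = 0.3967.
Geometric mean = √(0.6200 × 0.3967) = 0.4959.
HTMT = 0.2778 / 0.4959 = 0.56.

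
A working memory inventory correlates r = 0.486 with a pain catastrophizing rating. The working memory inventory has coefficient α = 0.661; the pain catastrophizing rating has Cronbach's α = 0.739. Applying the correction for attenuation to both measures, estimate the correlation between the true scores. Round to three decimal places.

r_true = r_obs / √(r_xx · r_yy) = 0.486 / √(0.661 × 0.739) = 0.486 / √0.488479 = 0.486 / 0.6989 ≈ 0.695.

0.695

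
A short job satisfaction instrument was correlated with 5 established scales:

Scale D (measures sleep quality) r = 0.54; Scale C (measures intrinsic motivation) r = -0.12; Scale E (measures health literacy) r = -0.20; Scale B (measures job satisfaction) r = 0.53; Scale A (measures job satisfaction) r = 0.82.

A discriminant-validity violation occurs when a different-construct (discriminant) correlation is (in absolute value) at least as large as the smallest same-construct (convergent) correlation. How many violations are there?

Convergent (same construct = job satisfaction): Scale B, Scale A.
Smallest convergent = 0.53. Discriminant |r|: 0.54, 0.12, 0.20; count ≥ 0.53 → 1.

1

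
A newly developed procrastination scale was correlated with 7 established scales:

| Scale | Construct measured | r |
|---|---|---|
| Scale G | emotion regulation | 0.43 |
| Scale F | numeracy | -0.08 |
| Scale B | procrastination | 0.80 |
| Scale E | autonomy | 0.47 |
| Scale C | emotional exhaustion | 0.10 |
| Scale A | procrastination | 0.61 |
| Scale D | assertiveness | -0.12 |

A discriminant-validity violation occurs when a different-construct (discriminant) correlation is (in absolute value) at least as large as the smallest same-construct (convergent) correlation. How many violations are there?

Convergent (same construct = procrastination): Scale B, Scale A.
Smallest convergent = 0.61. Discriminant |r|: 0.43, 0.08, 0.47, 0.10, 0.12; count ≥ 0.61 → 0.

0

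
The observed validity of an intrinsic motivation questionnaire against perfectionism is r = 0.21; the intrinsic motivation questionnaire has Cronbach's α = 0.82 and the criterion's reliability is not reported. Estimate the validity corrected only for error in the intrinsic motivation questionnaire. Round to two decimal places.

0.23

Single correction: r_c = r_obs / √r_xx = 0.21 / √0.82 = 0.21 / 0.9055 ≈ 0.23.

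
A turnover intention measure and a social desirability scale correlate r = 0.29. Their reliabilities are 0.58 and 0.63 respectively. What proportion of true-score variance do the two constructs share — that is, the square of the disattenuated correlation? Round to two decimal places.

Disattenuated r = 0.29 / √(0.58 × 0.63) = 0.29 / 0.6045 = 0.4797.
Shared true-score variance = 0.4797² = 0.2301 ≈ 0.23.

0.23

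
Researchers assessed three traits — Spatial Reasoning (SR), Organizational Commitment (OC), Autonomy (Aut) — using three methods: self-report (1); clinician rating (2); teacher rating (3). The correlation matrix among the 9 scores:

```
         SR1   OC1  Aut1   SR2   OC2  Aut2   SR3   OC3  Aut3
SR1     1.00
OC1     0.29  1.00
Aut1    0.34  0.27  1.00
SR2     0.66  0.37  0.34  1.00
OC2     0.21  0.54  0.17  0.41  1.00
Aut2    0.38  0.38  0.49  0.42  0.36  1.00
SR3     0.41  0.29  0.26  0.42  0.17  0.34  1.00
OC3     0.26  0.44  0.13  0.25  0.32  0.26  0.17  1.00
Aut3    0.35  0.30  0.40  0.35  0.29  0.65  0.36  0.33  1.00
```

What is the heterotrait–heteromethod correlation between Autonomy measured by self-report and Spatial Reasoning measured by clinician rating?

0.34

Different traits and methods: r(Aut1, SR2) = 0.34.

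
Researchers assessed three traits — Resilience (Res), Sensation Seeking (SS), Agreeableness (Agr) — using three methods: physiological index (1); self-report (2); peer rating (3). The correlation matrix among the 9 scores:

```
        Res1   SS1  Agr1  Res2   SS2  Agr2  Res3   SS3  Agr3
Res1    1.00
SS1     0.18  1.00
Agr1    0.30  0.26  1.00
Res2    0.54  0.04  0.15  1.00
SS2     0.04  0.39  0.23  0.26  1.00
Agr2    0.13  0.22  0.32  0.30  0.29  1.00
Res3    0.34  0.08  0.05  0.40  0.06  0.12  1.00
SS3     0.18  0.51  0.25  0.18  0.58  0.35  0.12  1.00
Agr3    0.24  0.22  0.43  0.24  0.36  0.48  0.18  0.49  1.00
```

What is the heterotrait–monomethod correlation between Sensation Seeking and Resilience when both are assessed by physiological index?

0.18

Different traits, same method: r(SS1, Res1) = 0.18.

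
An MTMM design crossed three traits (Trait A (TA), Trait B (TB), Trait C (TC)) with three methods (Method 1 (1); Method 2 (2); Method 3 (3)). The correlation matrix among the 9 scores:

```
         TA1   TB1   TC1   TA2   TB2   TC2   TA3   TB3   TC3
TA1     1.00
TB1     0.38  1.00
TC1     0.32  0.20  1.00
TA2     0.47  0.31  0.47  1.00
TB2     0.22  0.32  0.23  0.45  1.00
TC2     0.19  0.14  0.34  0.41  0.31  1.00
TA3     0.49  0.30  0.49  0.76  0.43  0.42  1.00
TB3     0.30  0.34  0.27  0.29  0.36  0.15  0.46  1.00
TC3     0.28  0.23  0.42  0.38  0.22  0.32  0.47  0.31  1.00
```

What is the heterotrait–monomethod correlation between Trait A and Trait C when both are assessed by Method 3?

0.47

Different traits, same method: r(TA3, TC3) = 0.47.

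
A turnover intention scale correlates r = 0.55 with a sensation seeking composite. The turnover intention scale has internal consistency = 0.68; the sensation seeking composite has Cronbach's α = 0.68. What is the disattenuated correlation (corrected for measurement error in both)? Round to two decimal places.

0.81

r_true = r_obs / √(r_xx · r_yy) = 0.55 / √(0.68 × 0.68) = 0.55 / √0.4624 = 0.55 / 0.6800 ≈ 0.81.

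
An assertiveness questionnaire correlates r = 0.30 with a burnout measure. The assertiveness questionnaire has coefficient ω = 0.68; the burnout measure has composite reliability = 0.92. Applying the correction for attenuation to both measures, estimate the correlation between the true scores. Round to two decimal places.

r_true = r_obs / √(r_xx · r_yy) = 0.30 / √(0.68 × 0.92) = 0.30 / √0.6256 = 0.30 / 0.7909 ≈ 0.38.

0.38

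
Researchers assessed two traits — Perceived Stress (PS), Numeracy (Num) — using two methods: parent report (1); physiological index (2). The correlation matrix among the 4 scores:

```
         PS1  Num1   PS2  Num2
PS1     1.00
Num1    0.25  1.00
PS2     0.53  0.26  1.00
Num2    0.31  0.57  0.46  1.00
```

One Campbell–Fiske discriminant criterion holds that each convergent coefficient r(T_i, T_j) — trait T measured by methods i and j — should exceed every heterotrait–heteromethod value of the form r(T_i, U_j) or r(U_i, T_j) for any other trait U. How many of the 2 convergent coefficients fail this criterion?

Each convergent coefficient versus the relevant comparison correlations:
PS (methods 1·2): 0.53 vs {0.31, 0.26} → pass.
Num (methods 1·2): 0.57 vs {0.26, 0.31} → pass.
0 of 2 fail.

0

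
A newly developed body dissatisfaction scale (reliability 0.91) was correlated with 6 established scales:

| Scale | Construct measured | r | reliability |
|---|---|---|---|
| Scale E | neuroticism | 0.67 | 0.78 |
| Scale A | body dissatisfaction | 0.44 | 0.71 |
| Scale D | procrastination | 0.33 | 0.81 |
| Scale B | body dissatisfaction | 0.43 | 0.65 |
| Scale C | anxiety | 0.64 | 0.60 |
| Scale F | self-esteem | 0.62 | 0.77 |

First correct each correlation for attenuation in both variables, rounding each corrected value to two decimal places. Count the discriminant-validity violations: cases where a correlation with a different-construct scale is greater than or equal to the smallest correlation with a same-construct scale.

3

Disattenuated r (r / √(r_scale · r_new)):
  Scale E (disc): 0.67 / √(0.78·0.91) = 0.80
  Scale A (conv): 0.44 / √(0.71·0.91) = 0.55
  Scale D (disc): 0.33 / √(0.81·0.91) = 0.38
  Scale B (conv): 0.43 / √(0.65·0.91) = 0.56
  Scale C (disc): 0.64 / √(0.60·0.91) = 0.87
  Scale F (disc): 0.62 / √(0.77·0.91) = 0.74
Smallest convergent = 0.55. Discriminant values: 0.80, 0.38, 0.87, 0.74; count ≥ 0.55 → 3.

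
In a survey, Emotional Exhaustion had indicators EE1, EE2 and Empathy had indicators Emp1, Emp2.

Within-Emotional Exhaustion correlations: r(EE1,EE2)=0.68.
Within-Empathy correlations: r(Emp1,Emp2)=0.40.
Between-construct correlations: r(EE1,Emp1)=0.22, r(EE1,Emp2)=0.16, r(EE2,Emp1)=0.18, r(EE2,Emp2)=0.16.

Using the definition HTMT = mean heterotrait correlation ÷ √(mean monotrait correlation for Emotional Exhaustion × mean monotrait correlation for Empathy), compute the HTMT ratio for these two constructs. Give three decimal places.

Mean heterotrait r = 0.72/4 = 0.1800.
Mean within-EE = 0.68/1 = 0.6800; mean within-Emp = 0.40/1 = 0.4000.
Geometric mean = √(0.6800 × 0.4000) = 0.5215.
HTMT = 0.1800 / 0.5215 = 0.345.

0.345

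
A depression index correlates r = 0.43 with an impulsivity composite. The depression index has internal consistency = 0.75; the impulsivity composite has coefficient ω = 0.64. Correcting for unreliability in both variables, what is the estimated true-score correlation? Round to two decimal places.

r_true = r_obs / √(r_xx · r_yy) = 0.43 / √(0.75 × 0.64) = 0.43 / √0.4800 = 0.43 / 0.6928 ≈ 0.62.

0.62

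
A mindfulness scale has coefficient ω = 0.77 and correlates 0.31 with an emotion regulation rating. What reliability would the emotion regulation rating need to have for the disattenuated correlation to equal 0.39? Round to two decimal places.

0.82

r_true = r_obs / √(r_xx · r_yy) ⇒ 0.39 = 0.31 / √(0.77 · r_yy).
√(0.77 · r_yy) = 0.31 / 0.39 = 0.7949; 0.77 · r_yy = 0.6319; r_yy = 0.6319 / 0.77 ≈ 0.82.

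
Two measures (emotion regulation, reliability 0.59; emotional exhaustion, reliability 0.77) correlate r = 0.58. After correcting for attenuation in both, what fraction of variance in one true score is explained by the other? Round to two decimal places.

0.74

Disattenuated r = 0.58 / √(0.59 × 0.77) = 0.58 / 0.6740 = 0.8605.
Shared true-score variance = 0.8605² = 0.7405 ≈ 0.74.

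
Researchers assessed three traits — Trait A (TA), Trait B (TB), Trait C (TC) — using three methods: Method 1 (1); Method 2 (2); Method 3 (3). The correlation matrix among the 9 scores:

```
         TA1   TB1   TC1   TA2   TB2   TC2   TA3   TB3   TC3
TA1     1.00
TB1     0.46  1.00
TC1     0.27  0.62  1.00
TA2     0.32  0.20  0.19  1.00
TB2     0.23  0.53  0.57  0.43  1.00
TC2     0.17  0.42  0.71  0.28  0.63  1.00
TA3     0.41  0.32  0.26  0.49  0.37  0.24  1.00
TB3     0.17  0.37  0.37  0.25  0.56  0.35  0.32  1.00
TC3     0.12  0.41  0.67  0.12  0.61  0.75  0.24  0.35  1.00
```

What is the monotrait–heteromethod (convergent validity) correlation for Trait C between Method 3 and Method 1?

0.67

Same trait (TC), different methods: r(TC3, TC1) = 0.67.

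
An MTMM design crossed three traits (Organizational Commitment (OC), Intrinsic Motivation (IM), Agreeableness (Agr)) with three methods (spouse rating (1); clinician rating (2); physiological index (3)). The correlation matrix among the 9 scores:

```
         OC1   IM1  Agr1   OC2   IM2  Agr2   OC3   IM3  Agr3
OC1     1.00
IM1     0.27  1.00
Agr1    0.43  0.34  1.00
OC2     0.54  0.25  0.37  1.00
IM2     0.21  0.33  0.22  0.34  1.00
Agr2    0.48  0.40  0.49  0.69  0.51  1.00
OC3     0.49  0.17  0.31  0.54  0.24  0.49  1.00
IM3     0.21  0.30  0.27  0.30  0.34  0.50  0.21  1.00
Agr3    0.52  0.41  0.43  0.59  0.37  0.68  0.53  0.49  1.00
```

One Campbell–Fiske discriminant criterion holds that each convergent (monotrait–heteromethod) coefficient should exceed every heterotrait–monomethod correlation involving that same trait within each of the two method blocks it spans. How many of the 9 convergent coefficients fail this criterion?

9

Each convergent coefficient versus the relevant comparison correlations:
OC (methods 1·2): 0.54 vs {0.27, 0.34, 0.43, 0.69} → fail.
OC (methods 1·3): 0.49 vs {0.27, 0.21, 0.43, 0.53} → fail.
OC (methods 2·3): 0.54 vs {0.34, 0.21, 0.69, 0.53} → fail.
IM (methods 1·2): 0.33 vs {0.27, 0.34, 0.34, 0.51} → fail.
IM (methods 1·3): 0.30 vs {0.27, 0.21, 0.34, 0.49} → fail.
IM (methods 2·3): 0.34 vs {0.34, 0.21, 0.51, 0.49} → fail.
Agr (methods 1·2): 0.49 vs {0.43, 0.69, 0.34, 0.51} → fail.
Agr (methods 1·3): 0.43 vs {0.43, 0.53, 0.34, 0.49} → fail.
Agr (methods 2·3): 0.68 vs {0.69, 0.53, 0.51, 0.49} → fail.
9 of 9 fail.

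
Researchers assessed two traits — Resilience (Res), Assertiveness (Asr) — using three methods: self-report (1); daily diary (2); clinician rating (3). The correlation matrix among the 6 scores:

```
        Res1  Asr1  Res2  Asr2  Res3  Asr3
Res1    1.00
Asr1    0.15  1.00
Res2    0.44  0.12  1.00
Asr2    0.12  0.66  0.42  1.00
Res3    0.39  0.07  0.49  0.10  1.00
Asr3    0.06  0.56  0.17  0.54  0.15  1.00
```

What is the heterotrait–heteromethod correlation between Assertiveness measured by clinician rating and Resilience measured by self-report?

Different traits and methods: r(Asr3, Res1) = 0.06.

0.06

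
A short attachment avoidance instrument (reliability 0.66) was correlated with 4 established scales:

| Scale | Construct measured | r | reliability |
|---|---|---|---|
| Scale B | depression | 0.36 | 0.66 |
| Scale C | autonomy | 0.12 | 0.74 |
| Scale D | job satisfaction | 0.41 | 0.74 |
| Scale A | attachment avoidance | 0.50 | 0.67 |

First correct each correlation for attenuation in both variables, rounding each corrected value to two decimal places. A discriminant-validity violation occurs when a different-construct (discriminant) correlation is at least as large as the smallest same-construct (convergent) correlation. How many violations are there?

0

Disattenuated r (r / √(r_scale · r_new)):
  Scale B (disc): 0.36 / √(0.66·0.66) = 0.55
  Scale C (disc): 0.12 / √(0.74·0.66) = 0.17
  Scale D (disc): 0.41 / √(0.74·0.66) = 0.59
  Scale A (conv): 0.50 / √(0.67·0.66) = 0.75
Smallest convergent = 0.75. Discriminant values: 0.55, 0.17, 0.59; count ≥ 0.75 → 0.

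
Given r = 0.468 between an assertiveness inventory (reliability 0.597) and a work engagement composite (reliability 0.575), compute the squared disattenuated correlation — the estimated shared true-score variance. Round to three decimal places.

0.638

Disattenuated r = 0.468 / √(0.597 × 0.575) = 0.468 / 0.5859 = 0.7988.
Shared true-score variance = 0.7988² = 0.6381 ≈ 0.638.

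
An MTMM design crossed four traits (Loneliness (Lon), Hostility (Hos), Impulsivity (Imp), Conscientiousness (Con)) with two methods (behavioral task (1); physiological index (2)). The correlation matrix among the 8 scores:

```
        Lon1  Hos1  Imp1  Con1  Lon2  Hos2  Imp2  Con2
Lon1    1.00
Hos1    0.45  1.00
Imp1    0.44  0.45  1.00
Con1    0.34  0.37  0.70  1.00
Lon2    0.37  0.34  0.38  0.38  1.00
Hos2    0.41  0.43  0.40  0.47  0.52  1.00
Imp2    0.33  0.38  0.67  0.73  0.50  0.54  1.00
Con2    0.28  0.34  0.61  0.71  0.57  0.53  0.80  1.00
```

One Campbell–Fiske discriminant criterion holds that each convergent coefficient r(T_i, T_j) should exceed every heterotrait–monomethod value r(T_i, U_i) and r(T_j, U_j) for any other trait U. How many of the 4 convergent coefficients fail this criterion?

4

Each convergent coefficient versus the relevant comparison correlations:
Lon (methods 1·2): 0.37 vs {0.45, 0.52, 0.44, 0.50, 0.34, 0.57} → fail.
Hos (methods 1·2): 0.43 vs {0.45, 0.52, 0.45, 0.54, 0.37, 0.53} → fail.
Imp (methods 1·2): 0.67 vs {0.44, 0.50, 0.45, 0.54, 0.70, 0.80} → fail.
Con (methods 1·2): 0.71 vs {0.34, 0.57, 0.37, 0.53, 0.70, 0.80} → fail.
4 of 4 fail.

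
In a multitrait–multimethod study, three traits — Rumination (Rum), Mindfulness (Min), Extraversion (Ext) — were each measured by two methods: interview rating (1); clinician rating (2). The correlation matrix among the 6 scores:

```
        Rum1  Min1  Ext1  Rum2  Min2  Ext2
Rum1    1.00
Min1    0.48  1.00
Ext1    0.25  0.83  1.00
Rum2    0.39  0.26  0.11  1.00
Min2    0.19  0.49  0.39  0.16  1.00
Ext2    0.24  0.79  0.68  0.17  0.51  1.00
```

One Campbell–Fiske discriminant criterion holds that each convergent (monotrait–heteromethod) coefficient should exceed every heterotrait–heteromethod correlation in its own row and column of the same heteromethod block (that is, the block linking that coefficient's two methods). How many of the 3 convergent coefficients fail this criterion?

Convergent coefficients and their comparison sets:
Rum (methods 1·2): 0.39 vs {0.19, 0.26, 0.24, 0.11} → pass.
Min (methods 1·2): 0.49 vs {0.26, 0.19, 0.79, 0.39} → fail.
Ext (methods 1·2): 0.68 vs {0.11, 0.24, 0.39, 0.79} → fail.
2 of 3 fail.

2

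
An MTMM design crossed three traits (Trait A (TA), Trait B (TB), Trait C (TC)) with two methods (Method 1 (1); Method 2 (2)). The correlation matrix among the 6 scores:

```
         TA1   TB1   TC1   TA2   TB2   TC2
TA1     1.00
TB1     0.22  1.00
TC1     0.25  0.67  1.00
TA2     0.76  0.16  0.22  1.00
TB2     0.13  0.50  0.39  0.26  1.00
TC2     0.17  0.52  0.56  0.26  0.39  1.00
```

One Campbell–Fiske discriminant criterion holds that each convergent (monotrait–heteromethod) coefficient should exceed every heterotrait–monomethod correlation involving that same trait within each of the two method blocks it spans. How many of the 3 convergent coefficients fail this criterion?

Each convergent coefficient versus the relevant comparison correlations:
TA (methods 1·2): 0.76 vs {0.22, 0.26, 0.25, 0.26} → pass.
TB (methods 1·2): 0.50 vs {0.22, 0.26, 0.67, 0.39} → fail.
TC (methods 1·2): 0.56 vs {0.25, 0.26, 0.67, 0.39} → fail.
2 of 3 fail.

2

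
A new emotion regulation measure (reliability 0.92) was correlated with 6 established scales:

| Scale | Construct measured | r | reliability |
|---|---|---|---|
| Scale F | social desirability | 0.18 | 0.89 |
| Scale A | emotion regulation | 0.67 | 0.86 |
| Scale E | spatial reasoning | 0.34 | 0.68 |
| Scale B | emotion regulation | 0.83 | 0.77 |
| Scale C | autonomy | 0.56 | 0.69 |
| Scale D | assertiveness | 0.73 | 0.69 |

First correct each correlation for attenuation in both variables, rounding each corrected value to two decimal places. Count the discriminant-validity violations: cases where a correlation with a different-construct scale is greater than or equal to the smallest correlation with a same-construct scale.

1

Disattenuated r (r / √(r_scale · r_new)):
  Scale F (disc): 0.18 / √(0.89·0.92) = 0.20
  Scale A (conv): 0.67 / √(0.86·0.92) = 0.75
  Scale E (disc): 0.34 / √(0.68·0.92) = 0.43
  Scale B (conv): 0.83 / √(0.77·0.92) = 0.99
  Scale C (disc): 0.56 / √(0.69·0.92) = 0.70
  Scale D (disc): 0.73 / √(0.69·0.92) = 0.92
Smallest convergent = 0.75. Discriminant values: 0.20, 0.43, 0.70, 0.92; count ≥ 0.75 → 1.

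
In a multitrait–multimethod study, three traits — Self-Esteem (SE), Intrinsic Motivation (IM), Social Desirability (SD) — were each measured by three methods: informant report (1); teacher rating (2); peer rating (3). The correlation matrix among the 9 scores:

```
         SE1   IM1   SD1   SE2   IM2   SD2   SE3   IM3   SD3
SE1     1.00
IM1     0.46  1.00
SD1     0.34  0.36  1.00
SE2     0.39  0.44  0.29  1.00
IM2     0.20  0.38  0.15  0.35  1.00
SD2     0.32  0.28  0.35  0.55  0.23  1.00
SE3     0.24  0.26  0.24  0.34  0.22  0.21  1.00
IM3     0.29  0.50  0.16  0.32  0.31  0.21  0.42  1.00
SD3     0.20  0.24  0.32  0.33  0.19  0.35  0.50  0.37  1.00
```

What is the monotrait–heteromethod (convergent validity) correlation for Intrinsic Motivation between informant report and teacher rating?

0.38

Same trait (IM), different methods: r(IM1, IM2) = 0.38.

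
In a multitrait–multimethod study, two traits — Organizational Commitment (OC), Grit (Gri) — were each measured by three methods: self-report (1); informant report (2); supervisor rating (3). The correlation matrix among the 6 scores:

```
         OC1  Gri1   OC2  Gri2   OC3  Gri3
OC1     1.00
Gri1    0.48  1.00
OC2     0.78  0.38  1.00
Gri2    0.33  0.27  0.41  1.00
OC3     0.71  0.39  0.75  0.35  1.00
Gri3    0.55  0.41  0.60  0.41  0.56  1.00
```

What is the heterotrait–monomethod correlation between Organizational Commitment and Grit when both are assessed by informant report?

Different traits, same method: r(OC2, Gri2) = 0.41.

0.41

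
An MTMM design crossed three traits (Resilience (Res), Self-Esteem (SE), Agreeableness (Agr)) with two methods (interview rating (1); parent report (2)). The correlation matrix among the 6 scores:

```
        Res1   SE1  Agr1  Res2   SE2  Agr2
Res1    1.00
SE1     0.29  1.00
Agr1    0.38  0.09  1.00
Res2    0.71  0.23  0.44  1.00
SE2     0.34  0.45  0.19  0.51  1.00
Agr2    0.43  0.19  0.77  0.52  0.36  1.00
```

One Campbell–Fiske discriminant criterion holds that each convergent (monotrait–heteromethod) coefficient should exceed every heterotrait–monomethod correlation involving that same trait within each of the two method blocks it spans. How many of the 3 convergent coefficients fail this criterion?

1

Checking each validity diagonal entry against its comparison values:
Res (methods 1·2): 0.71 vs {0.29, 0.51, 0.38, 0.52} → pass.
SE (methods 1·2): 0.45 vs {0.29, 0.51, 0.09, 0.36} → fail.
Agr (methods 1·2): 0.77 vs {0.38, 0.52, 0.09, 0.36} → pass.
1 of 3 fail.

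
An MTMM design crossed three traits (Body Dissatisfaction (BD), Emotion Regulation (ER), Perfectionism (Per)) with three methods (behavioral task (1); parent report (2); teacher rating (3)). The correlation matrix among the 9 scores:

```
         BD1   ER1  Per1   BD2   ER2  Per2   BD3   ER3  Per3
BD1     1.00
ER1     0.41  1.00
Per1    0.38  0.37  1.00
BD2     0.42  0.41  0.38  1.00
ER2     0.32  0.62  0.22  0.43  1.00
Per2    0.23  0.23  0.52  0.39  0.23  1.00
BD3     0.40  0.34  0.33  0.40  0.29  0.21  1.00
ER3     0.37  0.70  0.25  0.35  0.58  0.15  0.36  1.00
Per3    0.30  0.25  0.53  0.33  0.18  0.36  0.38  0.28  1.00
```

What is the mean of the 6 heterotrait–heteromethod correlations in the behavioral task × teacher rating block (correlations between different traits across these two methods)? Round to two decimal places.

0.31

HTHM values (method 1 × method 3): 0.37, 0.30, 0.34, 0.25, 0.33, 0.25; mean = 1.84/6 = 0.31.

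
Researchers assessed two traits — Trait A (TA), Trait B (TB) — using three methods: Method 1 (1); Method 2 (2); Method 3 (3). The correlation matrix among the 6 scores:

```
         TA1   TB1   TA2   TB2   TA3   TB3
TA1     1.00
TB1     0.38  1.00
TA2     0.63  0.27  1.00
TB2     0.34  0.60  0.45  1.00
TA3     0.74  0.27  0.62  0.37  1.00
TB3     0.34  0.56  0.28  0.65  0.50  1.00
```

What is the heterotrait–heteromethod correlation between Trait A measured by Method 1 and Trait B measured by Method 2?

Different traits and methods: r(TA1, TB2) = 0.34.

0.34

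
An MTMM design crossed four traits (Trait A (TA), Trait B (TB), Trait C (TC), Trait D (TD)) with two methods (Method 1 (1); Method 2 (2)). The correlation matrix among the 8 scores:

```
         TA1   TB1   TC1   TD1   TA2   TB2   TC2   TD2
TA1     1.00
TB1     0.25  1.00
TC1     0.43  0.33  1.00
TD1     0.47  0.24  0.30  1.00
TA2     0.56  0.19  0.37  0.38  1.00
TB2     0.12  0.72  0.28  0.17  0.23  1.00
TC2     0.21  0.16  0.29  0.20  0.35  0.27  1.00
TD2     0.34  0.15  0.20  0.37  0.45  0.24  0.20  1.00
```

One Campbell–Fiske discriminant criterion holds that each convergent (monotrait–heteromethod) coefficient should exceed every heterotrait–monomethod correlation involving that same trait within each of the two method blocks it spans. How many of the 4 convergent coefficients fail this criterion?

2

Convergent coefficients and their comparison sets:
TA (methods 1·2): 0.56 vs {0.25, 0.23, 0.43, 0.35, 0.47, 0.45} → pass.
TB (methods 1·2): 0.72 vs {0.25, 0.23, 0.33, 0.27, 0.24, 0.24} → pass.
TC (methods 1·2): 0.29 vs {0.43, 0.35, 0.33, 0.27, 0.30, 0.20} → fail.
TD (methods 1·2): 0.37 vs {0.47, 0.45, 0.24, 0.24, 0.30, 0.20} → fail.
2 of 4 fail.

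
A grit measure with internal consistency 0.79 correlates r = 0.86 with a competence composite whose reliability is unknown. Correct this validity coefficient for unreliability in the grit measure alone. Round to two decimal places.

Single correction: r_c = r_obs / √r_xx = 0.86 / √0.79 = 0.86 / 0.8888 ≈ 0.97.

0.97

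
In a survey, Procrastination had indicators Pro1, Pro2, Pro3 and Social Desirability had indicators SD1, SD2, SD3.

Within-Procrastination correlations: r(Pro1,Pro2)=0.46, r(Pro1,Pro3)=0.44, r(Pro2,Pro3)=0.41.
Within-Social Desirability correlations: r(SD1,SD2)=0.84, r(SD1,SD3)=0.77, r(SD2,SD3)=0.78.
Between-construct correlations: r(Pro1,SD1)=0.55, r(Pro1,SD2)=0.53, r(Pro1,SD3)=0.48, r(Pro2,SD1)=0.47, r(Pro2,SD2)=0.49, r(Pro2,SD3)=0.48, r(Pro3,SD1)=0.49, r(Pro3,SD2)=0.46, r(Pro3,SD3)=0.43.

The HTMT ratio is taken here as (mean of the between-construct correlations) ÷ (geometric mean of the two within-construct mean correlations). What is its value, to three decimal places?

0.825

Between-construct mean = 4.38/9 = 0.4867.
Mean within-Pro = 1.31/3 = 0.4367; mean within-SD = 2.39/3 = 0.7967.
Geometric mean = √(0.4367 × 0.7967) = 0.5898.
HTMT = 0.4867 / 0.5898 = 0.825.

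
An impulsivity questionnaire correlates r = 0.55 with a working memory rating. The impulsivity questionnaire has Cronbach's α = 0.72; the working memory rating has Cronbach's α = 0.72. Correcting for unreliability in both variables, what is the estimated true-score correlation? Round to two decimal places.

r_true = r_obs / √(r_xx · r_yy) = 0.55 / √(0.72 × 0.72) = 0.55 / √0.5184 = 0.55 / 0.7200 ≈ 0.76.

0.76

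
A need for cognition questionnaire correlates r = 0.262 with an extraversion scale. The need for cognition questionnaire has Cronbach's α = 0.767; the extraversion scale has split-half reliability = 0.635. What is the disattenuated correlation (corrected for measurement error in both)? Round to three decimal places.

r_true = r_obs / √(r_xx · r_yy) = 0.262 / √(0.767 × 0.635) = 0.262 / √0.487045 = 0.262 / 0.6979 ≈ 0.375.

0.375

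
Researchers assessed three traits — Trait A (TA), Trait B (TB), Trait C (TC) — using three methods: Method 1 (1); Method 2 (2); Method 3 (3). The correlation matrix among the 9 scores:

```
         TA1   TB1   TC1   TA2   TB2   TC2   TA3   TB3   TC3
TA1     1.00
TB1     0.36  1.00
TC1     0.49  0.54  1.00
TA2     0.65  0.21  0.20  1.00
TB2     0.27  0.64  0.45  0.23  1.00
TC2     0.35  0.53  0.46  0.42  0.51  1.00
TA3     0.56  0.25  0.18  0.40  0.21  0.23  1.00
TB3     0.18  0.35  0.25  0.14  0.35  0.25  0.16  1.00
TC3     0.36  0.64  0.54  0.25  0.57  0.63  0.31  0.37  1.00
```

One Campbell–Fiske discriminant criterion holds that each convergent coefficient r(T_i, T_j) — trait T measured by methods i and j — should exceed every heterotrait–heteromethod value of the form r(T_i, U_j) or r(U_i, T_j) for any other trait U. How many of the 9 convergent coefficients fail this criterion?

4

Each convergent coefficient versus the relevant comparison correlations:
TA (methods 1·2): 0.65 vs {0.27, 0.21, 0.35, 0.20} → pass.
TA (methods 1·3): 0.56 vs {0.18, 0.25, 0.36, 0.18} → pass.
TA (methods 2·3): 0.40 vs {0.14, 0.21, 0.25, 0.23} → pass.
TB (methods 1·2): 0.64 vs {0.21, 0.27, 0.53, 0.45} → pass.
TB (methods 1·3): 0.35 vs {0.25, 0.18, 0.64, 0.25} → fail.
TB (methods 2·3): 0.35 vs {0.21, 0.14, 0.57, 0.25} → fail.
TC (methods 1·2): 0.46 vs {0.20, 0.35, 0.45, 0.53} → fail.
TC (methods 1·3): 0.54 vs {0.18, 0.36, 0.25, 0.64} → fail.
TC (methods 2·3): 0.63 vs {0.23, 0.25, 0.25, 0.57} → pass.
4 of 9 fail.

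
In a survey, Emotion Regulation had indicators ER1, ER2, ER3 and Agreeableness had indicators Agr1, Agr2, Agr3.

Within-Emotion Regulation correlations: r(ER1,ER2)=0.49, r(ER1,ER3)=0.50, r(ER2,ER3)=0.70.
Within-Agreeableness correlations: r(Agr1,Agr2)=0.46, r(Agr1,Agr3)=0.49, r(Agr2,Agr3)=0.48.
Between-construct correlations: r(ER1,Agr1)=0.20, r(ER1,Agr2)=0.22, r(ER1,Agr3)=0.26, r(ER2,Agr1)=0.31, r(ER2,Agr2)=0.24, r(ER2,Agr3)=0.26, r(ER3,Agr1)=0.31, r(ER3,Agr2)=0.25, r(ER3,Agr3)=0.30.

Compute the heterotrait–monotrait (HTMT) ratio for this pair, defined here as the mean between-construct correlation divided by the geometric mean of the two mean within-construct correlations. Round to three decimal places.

0.504

Mean between = 2.35/9 = 0.2611.
Mean within-ER = 1.69/3 = 0.5633; mean within-Agr = 1.43/3 = 0.4767.
Geometric mean = √(0.5633 × 0.4767) = 0.5182.
HTMT = 0.2611 / 0.5182 = 0.504.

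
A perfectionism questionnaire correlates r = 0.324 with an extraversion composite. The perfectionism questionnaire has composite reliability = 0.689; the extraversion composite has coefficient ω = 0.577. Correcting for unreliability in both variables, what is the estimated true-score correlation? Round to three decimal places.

r_true = r_obs / √(r_xx · r_yy) = 0.324 / √(0.689 × 0.577) = 0.324 / √0.397553 = 0.324 / 0.6305 ≈ 0.514.

0.514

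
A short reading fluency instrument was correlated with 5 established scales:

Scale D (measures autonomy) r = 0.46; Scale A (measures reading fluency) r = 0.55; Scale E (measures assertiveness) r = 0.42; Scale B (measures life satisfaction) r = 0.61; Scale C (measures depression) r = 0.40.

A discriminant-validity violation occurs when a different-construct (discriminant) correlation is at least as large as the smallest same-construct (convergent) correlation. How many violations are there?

1

Convergent (same construct = reading fluency): Scale A.
Smallest convergent = 0.55. Discriminant values: 0.46, 0.42, 0.61, 0.40; count ≥ 0.55 → 1.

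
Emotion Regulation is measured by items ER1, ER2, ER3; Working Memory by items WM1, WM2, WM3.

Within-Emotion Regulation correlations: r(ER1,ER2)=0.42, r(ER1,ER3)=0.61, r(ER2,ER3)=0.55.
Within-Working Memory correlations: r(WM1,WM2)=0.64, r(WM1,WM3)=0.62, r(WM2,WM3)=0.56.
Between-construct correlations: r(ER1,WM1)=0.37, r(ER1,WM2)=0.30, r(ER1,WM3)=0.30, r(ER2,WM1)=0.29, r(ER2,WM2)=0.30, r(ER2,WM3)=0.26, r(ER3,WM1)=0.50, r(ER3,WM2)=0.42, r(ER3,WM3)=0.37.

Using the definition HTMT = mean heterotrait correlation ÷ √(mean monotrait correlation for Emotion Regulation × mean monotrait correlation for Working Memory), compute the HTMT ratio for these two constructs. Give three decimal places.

Between-construct mean = 3.11/9 = 0.3456.
Mean within-ER = 1.58/3 = 0.5267; mean within-WM = 1.82/3 = 0.6067.
Geometric mean = √(0.5267 × 0.6067) = 0.5653.
HTMT = 0.3456 / 0.5653 = 0.611.

0.611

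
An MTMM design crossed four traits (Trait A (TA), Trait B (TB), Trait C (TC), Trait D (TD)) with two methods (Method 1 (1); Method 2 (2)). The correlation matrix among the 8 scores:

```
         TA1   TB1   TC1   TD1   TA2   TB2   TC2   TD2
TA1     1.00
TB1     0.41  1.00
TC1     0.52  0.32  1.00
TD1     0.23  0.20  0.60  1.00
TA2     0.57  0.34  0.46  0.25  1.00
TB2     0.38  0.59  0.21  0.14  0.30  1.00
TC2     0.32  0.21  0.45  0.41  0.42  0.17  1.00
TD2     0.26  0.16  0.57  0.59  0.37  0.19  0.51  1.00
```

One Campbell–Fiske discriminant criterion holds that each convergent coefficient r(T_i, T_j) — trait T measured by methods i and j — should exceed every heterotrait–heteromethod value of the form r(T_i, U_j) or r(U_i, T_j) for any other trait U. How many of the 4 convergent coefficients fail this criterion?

Each convergent coefficient versus the relevant comparison correlations:
TA (methods 1·2): 0.57 vs {0.38, 0.34, 0.32, 0.46, 0.26, 0.25} → pass.
TB (methods 1·2): 0.59 vs {0.34, 0.38, 0.21, 0.21, 0.16, 0.14} → pass.
TC (methods 1·2): 0.45 vs {0.46, 0.32, 0.21, 0.21, 0.57, 0.41} → fail.
TD (methods 1·2): 0.59 vs {0.25, 0.26, 0.14, 0.16, 0.41, 0.57} → pass.
1 of 4 fail.

1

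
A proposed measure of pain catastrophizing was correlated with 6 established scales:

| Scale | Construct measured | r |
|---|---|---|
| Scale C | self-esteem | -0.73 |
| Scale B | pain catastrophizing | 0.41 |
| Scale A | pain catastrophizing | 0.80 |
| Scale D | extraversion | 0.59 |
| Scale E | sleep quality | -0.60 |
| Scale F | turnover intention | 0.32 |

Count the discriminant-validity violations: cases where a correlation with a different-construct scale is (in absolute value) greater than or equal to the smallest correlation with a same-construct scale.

Convergent (same construct = pain catastrophizing): Scale B, Scale A.
Smallest convergent = 0.41. Discriminant |r|: 0.73, 0.59, 0.60, 0.32; count ≥ 0.41 → 3.

3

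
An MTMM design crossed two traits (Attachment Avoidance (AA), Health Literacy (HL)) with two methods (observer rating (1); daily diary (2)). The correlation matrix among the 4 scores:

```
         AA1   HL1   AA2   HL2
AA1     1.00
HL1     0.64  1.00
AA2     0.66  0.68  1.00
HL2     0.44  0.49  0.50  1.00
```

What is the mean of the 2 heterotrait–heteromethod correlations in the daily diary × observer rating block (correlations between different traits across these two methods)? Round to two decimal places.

HTHM values (method 2 × method 1): 0.68, 0.44; mean = 1.12/2 = 0.56.

0.56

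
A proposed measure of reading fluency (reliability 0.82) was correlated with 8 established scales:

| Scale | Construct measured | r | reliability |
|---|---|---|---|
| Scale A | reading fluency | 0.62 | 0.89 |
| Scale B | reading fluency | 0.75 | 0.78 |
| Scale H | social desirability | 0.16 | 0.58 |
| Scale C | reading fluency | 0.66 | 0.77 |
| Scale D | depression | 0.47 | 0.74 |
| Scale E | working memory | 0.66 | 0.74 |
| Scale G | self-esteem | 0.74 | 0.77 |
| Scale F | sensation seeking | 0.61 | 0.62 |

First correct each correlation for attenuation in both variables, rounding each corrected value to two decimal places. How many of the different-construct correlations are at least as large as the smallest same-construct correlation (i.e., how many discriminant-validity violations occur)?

Disattenuated r (r / √(r_scale · r_new)):
  Scale A (conv): 0.62 / √(0.89·0.82) = 0.73
  Scale B (conv): 0.75 / √(0.78·0.82) = 0.94
  Scale H (disc): 0.16 / √(0.58·0.82) = 0.23
  Scale C (conv): 0.66 / √(0.77·0.82) = 0.83
  Scale D (disc): 0.47 / √(0.74·0.82) = 0.60
  Scale E (disc): 0.66 / √(0.74·0.82) = 0.85
  Scale G (disc): 0.74 / √(0.77·0.82) = 0.93
  Scale F (disc): 0.61 / √(0.62·0.82) = 0.86
Smallest convergent = 0.73. Discriminant values: 0.23, 0.60, 0.85, 0.93, 0.86; count ≥ 0.73 → 3.

3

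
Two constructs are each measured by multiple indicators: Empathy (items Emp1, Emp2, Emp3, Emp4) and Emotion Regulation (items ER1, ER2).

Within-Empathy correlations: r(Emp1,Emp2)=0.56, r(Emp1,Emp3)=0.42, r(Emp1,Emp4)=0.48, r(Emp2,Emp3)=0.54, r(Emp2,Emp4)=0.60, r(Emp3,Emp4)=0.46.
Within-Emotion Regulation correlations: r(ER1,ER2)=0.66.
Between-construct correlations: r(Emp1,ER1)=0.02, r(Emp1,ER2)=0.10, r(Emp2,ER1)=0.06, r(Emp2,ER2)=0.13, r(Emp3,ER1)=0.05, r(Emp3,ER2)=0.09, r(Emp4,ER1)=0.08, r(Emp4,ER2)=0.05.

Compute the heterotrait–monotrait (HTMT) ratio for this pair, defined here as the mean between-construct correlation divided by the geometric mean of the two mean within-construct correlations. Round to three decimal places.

Mean heterotrait r = 0.58/8 = 0.0725.
Mean within-Emp = 3.06/6 = 0.5100; mean within-ER = 0.66/1 = 0.6600.
Geometric mean = √(0.5100 × 0.6600) = 0.5802.
HTMT = 0.0725 / 0.5802 = 0.125.

0.125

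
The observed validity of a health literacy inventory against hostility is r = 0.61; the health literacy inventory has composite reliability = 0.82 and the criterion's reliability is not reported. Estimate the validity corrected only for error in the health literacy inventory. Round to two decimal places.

0.67

Single correction: r_c = r_obs / √r_xx = 0.61 / √0.82 = 0.61 / 0.9055 ≈ 0.67.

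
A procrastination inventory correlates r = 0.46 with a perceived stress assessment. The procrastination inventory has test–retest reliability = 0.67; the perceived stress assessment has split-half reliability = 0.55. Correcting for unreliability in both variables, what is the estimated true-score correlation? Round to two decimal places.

0.76

r_true = r_obs / √(r_xx · r_yy) = 0.46 / √(0.67 × 0.55) = 0.46 / √0.3685 = 0.46 / 0.6070 ≈ 0.76.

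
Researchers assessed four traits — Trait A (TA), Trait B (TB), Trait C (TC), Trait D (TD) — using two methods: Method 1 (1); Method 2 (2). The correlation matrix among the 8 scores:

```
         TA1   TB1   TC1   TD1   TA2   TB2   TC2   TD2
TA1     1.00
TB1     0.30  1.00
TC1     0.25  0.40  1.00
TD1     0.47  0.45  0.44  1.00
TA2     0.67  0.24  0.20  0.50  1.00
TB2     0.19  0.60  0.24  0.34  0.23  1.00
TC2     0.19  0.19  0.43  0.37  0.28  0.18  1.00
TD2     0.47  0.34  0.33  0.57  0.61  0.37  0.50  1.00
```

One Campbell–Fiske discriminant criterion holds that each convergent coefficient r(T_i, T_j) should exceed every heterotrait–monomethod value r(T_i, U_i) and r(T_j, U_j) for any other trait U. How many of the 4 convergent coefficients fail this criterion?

2

Each convergent coefficient versus the relevant comparison correlations:
TA (methods 1·2): 0.67 vs {0.30, 0.23, 0.25, 0.28, 0.47, 0.61} → pass.
TB (methods 1·2): 0.60 vs {0.30, 0.23, 0.40, 0.18, 0.45, 0.37} → pass.
TC (methods 1·2): 0.43 vs {0.25, 0.28, 0.40, 0.18, 0.44, 0.50} → fail.
TD (methods 1·2): 0.57 vs {0.47, 0.61, 0.45, 0.37, 0.44, 0.50} → fail.
2 of 4 fail.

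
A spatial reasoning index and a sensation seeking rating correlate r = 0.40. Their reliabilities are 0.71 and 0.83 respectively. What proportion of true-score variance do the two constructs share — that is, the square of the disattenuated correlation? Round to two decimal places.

Disattenuated r = 0.40 / √(0.71 × 0.83) = 0.40 / 0.7677 = 0.5210.
Shared true-score variance = 0.5210² = 0.2714 ≈ 0.27.

0.27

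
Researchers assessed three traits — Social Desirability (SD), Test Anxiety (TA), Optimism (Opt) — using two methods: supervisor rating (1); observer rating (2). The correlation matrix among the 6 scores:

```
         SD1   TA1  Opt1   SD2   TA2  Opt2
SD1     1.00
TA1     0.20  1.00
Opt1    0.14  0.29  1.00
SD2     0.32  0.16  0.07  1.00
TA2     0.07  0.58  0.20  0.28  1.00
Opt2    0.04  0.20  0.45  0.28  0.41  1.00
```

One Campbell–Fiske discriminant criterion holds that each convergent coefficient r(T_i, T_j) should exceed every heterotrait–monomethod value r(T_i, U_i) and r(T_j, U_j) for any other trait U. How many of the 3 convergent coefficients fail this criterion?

Checking each validity diagonal entry against its comparison values:
SD (methods 1·2): 0.32 vs {0.20, 0.28, 0.14, 0.28} → pass.
TA (methods 1·2): 0.58 vs {0.20, 0.28, 0.29, 0.41} → pass.
Opt (methods 1·2): 0.45 vs {0.14, 0.28, 0.29, 0.41} → pass.
0 of 3 fail.

0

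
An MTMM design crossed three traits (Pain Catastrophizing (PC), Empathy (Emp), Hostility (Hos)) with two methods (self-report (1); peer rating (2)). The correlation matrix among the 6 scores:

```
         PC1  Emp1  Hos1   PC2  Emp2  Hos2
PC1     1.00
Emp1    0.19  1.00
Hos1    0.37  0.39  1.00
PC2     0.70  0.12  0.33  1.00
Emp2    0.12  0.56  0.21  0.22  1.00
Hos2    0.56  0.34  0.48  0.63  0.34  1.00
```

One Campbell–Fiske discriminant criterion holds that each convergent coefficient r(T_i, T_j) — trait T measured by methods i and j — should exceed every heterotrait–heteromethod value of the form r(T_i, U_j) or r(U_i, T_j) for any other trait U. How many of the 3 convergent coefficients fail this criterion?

1

Checking each validity diagonal entry against its comparison values:
PC (methods 1·2): 0.70 vs {0.12, 0.12, 0.56, 0.33} → pass.
Emp (methods 1·2): 0.56 vs {0.12, 0.12, 0.34, 0.21} → pass.
Hos (methods 1·2): 0.48 vs {0.33, 0.56, 0.21, 0.34} → fail.
1 of 3 fail.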